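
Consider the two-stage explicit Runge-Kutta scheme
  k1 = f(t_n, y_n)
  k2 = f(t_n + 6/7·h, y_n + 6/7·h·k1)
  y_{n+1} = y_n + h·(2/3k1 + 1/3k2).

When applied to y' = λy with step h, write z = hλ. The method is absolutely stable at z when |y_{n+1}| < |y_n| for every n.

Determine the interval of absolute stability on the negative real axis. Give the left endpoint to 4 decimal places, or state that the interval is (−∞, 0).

Test eqn y'=λy, z=hλ:
  k1=λy_n ⇒ h·k1=z·y_n;  k2=λ(1+6/7z)y_n ⇒ h·k2=z(1+6/7z)y_n
  y_{n+1}/y_n = 1 + 2/3z + 1/3z(1+6/7z) = 1 + z + 2/7z²
  R(z) = 1 + z + 2/7z².

Solve |R(x)|<1 on ℝ⁻.
x=-1.35: |R|=0.1707
R=1: x+2/7x²=0 ⇒ x=−7/2=-3.5000; min R=1−1/(4·2/7)=0.1250>−1
Confirm numerically:
  x=-2.947: |R|=0.53437 <1
  x=-2.404: |R|=0.24720 <1
  x=-2.217: |R|=0.18731 <1
  x=-1.405: |R|=0.15901 <1
  x=-4.037: |R|=1.61939 >1
  x=-3.684: |R|=1.19367 >1
  x=-3.590: |R|=1.09231 >1
Interval (-3.5000, 0).

(-3.5000, 0).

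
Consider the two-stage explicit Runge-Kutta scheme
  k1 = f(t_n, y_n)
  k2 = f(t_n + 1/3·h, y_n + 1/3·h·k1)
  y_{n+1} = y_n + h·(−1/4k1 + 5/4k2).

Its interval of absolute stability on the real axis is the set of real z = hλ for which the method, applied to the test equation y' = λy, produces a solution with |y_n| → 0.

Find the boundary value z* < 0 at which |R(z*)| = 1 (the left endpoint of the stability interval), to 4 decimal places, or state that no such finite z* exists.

z* = -2.4000.

With y'=λy (z=hλ):
  k1=λy_n ⇒ h·k1=z·y_n;  k2=λ(1+1/3z)y_n ⇒ h·k2=z(1+1/3z)y_n
  y_{n+1}/y_n = 1 − 1/4z + 5/4z(1+1/3z) = 1 + z + 5/12z²
  Hence R(z) = 1 + z + 5/12z².

Find x<0 with |R(x)|<1.
x=-0.6: |R|=0.5500
R=1: x+5/12x²=0 ⇒ x=−12/5=-2.4000; min R=1−1/(4·5/12)=0.4000>−1
Confirm numerically:
  x=-2.237: |R|=0.84807 <1
  x=-2.034: |R|=0.68981 <1
  x=-1.701: |R|=0.50458 <1
  x=-2.716: |R|=1.35761 >1
  x=-2.536: |R|=1.14371 >1
Stable set (-2.4000, 0).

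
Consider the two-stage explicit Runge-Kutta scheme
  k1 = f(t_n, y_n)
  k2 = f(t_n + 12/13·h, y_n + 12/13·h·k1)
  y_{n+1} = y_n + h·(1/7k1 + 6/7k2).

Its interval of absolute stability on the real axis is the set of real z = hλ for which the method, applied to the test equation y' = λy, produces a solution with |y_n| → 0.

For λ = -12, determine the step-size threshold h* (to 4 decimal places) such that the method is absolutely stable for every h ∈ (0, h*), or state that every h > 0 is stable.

(-1.2639,0); λ=-12 ⇒ h* = (91/72)/12 = 0.1053.

With y'=λy (z=hλ):
  k1=λy_n ⇒ h·k1=z·y_n;  k2=λ(1+12/13z)y_n ⇒ h·k2=z(1+12/13z)y_n
  y_{n+1}/y_n = 1 + 1/7z + 6/7z(1+12/13z) = 1 + z + 72/91z²
  R(z) = 1 + z + 72/91z².

Need |R(x)|<1, x<0.
x=-1.73: |R|=1.6380
R=1: x+72/91x²=0 ⇒ x=−91/72=-1.2639; min R=1−1/(4·72/91)=0.6840>−1
Confirm numerically:
  x=-1.117: |R|=0.87018 <1
  x=-1.048: |R|=0.82099 <1
  x=-0.582: |R|=0.68600 <1
  x=-1.719: |R|=1.61899 >1
  x=-1.671: |R|=1.53825 >1
  x=-1.574: |R|=1.38620 >1
Interval (-1.2639, 0).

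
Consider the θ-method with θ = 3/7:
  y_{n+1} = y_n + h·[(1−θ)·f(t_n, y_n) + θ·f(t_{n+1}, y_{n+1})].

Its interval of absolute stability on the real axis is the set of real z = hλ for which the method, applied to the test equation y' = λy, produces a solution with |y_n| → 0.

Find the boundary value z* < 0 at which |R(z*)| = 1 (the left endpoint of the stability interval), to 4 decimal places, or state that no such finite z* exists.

left endpoint -14.0000.

Set f=λy, z=hλ:
  y_{n+1} = y_n + z·[4/7·y_n + 3/7·y_{n+1}] ⇒ (1 − 3/7z)y_{n+1} = (1 + 4/7z)y_n
  ⇒ R(z) = (1 + 4/7z)/(1 − 3/7z).

Solve |R(x)|<1 on ℝ⁻.
x=-1.65: |R|=0.0335
R=−1: 1+4/7x = −1+3/7x ⇒ -1/7x=2 ⇒ x=2/(-1/7)=-14.0000
Confirm numerically:
  x=-12.454: |R|=0.96515 <1
  x=-11.446: |R|=0.93822 <1
  x=-10.221: |R|=0.89966 <1
  x=-14.565: |R|=1.01115 >1
  x=-14.429: |R|=1.00853 >1
Stable set (-14.0000, 0).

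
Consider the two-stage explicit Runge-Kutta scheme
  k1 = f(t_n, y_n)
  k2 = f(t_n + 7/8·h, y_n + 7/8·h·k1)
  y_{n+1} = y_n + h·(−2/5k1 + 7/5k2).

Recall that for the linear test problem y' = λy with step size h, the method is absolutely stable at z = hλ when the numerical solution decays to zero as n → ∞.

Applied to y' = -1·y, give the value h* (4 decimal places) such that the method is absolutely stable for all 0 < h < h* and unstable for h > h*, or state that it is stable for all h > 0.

(-0.8163,0); λ=-1 ⇒ h* = (40/49)/1 = 0.8163.

On y'=λy, z=hλ:
  k1=λy_n ⇒ h·k1=z·y_n;  k2=λ(1+7/8z)y_n ⇒ h·k2=z(1+7/8z)y_n
  y_{n+1}/y_n = 1 − 2/5z + 7/5z(1+7/8z) = 1 + z + 49/40z²
  R(z) = 1 + z + 49/40z².

Boundary: |R(x)|=1, x<0.
x=-0.45: |R|=0.7981
R=1: x+49/40x²=0 ⇒ x=−40/49=-0.8163; min R=1−1/(4·49/40)=0.7959>−1
Confirm numerically:
  x=-0.738: |R|=0.92919 <1
  x=-0.608: |R|=0.84484 <1
  x=-0.499: |R|=0.80603 <1
  x=-0.456: |R|=0.79872 <1
  x=-1.276: |R|=1.71852 >1
  x=-0.997: |R|=1.22066 >1
Stable set (-0.8163, 0).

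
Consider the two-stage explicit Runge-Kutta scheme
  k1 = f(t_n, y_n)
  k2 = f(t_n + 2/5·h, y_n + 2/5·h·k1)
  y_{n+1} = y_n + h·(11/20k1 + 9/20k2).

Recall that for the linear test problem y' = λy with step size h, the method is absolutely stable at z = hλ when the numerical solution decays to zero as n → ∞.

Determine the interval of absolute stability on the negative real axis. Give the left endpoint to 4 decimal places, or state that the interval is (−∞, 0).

z∈(-5.5556,0).

Set f=λy, z=hλ:
  k1=λy_n ⇒ h·k1=z·y_n;  k2=λ(1+2/5z)y_n ⇒ h·k2=z(1+2/5z)y_n
  y_{n+1}/y_n = 1 + 11/20z + 9/20z(1+2/5z) = 1 + z + 9/50z²
  R(z) = 1 + z + 9/50z².

Find x<0 with |R(x)|<1.
x=-0.33: |R|=0.6896
R=1: x+9/50x²=0 ⇒ x=−50/9=-5.5556; min R=1−1/(4·9/50)=-0.3889>−1
Confirm numerically:
  x=-4.925: |R|=0.44101 <1
  x=-3.977: |R|=0.13002 <1
  x=-3.891: |R|=0.16582 <1
  x=-2.669: |R|=0.38676 <1
  x=-5.667: |R|=1.11368 >1
  x=-5.601: |R|=1.04582 >1
So |R|<1 on (-5.5556, 0).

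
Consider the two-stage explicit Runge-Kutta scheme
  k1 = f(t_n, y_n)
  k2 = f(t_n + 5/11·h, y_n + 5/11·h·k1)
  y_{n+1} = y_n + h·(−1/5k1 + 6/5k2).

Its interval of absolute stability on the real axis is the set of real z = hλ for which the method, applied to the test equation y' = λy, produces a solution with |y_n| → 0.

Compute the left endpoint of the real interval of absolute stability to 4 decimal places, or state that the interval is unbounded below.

Test eqn y'=λy, z=hλ:
  k1=λy_n ⇒ h·k1=z·y_n;  k2=λ(1+5/11z)y_n ⇒ h·k2=z(1+5/11z)y_n
  y_{n+1}/y_n = 1 − 1/5z + 6/5z(1+5/11z) = 1 + z + 6/11z²
  R(z) = 1 + z + 6/11z².

Need |R(x)|<1, x<0.
x=-0.69: |R|=0.5697
R=1: x+6/11x²=0 ⇒ x=−11/6=-1.8333; min R=1−1/(4·6/11)=0.5417>−1
Confirm numerically:
  x=-1.761: |R|=0.93052 <1
  x=-1.209: |R|=0.58828 <1
  x=-1.094: |R|=0.55882 <1
  x=-0.924: |R|=0.54170 <1
  x=-2.310: |R|=1.60060 >1
  x=-2.004: |R|=1.18655 >1
  x=-1.862: |R|=1.02911 >1
Interval (-1.8333, 0).

z* = -1.8333.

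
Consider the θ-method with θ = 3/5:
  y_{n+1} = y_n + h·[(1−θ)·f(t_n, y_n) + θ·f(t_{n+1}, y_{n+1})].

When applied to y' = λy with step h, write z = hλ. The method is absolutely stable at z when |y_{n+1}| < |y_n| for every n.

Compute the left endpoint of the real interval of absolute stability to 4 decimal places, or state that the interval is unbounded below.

(−∞, 0) — no finite endpoint.

Set f=λy, z=hλ:
  y_{n+1} = y_n + z·[2/5·y_n + 3/5·y_{n+1}] ⇒ (1 − 3/5z)y_{n+1} = (1 + 2/5z)y_n
  Hence R(z) = (1 + 2/5z)/(1 − 3/5z).

Find x<0 with |R(x)|<1.
x=-1.69: |R|=0.1609
x=-2: |R|=0.0909
x=-10: |R|=0.4286
x=-100: |R|=0.6393
θ=3/5≥1/2 ⇒ |1+2/5x|<|1−3/5x| ∀x<0 ⇒ unbounded interval.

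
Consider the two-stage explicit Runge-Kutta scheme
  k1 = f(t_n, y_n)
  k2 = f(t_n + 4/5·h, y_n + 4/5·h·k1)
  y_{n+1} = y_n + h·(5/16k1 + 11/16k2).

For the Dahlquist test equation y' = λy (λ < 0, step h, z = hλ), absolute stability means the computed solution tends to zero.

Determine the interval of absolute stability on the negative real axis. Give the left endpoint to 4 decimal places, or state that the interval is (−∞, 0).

z∈(-1.8182,0).

On y'=λy, z=hλ:
  k1=λy_n ⇒ h·k1=z·y_n;  k2=λ(1+4/5z)y_n ⇒ h·k2=z(1+4/5z)y_n
  y_{n+1}/y_n = 1 + 5/16z + 11/16z(1+4/5z) = 1 + z + 11/20z²
  so R(z) = 1 + z + 11/20z².

Need |R(x)|<1, x<0.
x=-0.47: |R|=0.6515
R=1: x+11/20x²=0 ⇒ x=−20/11=-1.8182; min R=1−1/(4·11/20)=0.5455>−1
Confirm numerically:
  x=-1.504: |R|=0.74011 <1
  x=-1.482: |R|=0.72598 <1
  x=-1.374: |R|=0.66433 <1
  x=-0.801: |R|=0.55188 <1
  x=-2.346: |R|=1.68104 >1
  x=-2.037: |R|=1.24515 >1
Stable set (-1.8182, 0).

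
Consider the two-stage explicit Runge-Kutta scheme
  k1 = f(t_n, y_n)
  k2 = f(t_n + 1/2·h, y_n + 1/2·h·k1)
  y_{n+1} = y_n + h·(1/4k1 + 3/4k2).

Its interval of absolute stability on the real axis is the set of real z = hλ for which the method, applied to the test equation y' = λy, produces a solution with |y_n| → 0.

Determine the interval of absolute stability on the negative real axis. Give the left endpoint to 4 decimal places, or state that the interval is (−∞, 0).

Set f=λy, z=hλ:
  k1=λy_n ⇒ h·k1=z·y_n;  k2=λ(1+1/2z)y_n ⇒ h·k2=z(1+1/2z)y_n
  y_{n+1}/y_n = 1 + 1/4z + 3/4z(1+1/2z) = 1 + z + 3/8z²
  R(z) = 1 + z + 3/8z².

Solve |R(x)|<1 on ℝ⁻.
x=-0.72: |R|=0.4744
R=1: x+3/8x²=0 ⇒ x=−8/3=-2.6667; min R=1−1/(4·3/8)=0.3333>−1
Confirm numerically:
  x=-2.640: |R|=0.97360 <1
  x=-2.067: |R|=0.53518 <1
  x=-1.452: |R|=0.33861 <1
  x=-1.334: |R|=0.33333 <1
  x=-3.141: |R|=1.55871 >1
  x=-2.864: |R|=1.21194 >1
So |R|<1 on (-2.6667, 0).

z∈(-2.6667,0).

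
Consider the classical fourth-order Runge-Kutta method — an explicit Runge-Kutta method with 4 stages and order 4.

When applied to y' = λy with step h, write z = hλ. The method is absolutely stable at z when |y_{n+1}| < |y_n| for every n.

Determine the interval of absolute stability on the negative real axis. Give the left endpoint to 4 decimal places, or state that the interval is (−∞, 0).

With y'=λy (z=hλ):
  order 4, 4-stage ⇒ R(z)=1+z+z^2/2+z^3/6+z^4/24
  (e.g. R(-1.45)=0.27733, |R|=0.27733)

Need |R(x)|<1, x<0.
x=-1.45: |R|=0.2773
|R(-3.13)|=1.6569 |R(-1.06)|=0.3559 |R(-0.9)|=0.4108
Bisect:
  x_lo=-3.6626 |R|=3.3538  x_hi=-0.2666 |R|=0.7660
  mid=-1.96459 |R|=0.32215 →hi
  mid=-2.81358 |R|=1.04348 →lo
  mid=-2.38908 |R|=0.54949 →hi
  mid=-2.60133 |R|=0.75626 →hi
  mid=-2.70745 |R|=0.88884 →hi
  mid=-2.76051 |R|=0.96328 →hi
  mid=-2.78705 |R|=1.00264 →lo
  mid=-2.77378 |R|=0.98278 →hi
  ...
  [-2.78539,-2.78518] ⇒ x*=-2.7853
Stable set (-2.7853, 0).

(-2.7853, 0).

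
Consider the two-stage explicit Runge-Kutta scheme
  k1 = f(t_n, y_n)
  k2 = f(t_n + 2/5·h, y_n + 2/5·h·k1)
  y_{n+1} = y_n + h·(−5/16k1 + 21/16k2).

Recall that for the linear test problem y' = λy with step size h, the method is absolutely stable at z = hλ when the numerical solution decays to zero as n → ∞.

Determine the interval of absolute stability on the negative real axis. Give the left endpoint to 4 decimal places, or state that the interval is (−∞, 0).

z∈(-1.9048,0).

Test eqn y'=λy, z=hλ:
  k1=λy_n ⇒ h·k1=z·y_n;  k2=λ(1+2/5z)y_n ⇒ h·k2=z(1+2/5z)y_n
  y_{n+1}/y_n = 1 − 5/16z + 21/16z(1+2/5z) = 1 + z + 21/40z²
  R(z) = 1 + z + 21/40z².

Solve |R(x)|<1 on ℝ⁻.
x=-0.5: |R|=0.6312
R=1: x+21/40x²=0 ⇒ x=−40/21=-1.9048; min R=1−1/(4·21/40)=0.5238>−1
Confirm numerically:
  x=-1.829: |R|=0.92725 <1
  x=-1.696: |R|=0.81412 <1
  x=-1.360: |R|=0.61104 <1
  x=-2.051: |R|=1.15747 >1
  x=-1.995: |R|=1.09451 >1
So |R|<1 on (-1.9048, 0).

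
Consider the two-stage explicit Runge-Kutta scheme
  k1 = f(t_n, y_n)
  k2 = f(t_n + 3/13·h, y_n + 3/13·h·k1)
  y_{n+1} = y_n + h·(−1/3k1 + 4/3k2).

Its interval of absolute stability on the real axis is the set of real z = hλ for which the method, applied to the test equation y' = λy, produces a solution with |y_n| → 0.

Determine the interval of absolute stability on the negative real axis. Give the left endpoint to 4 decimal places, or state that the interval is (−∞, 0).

z∈(-3.2500,0).

With y'=λy (z=hλ):
  k1=λy_n ⇒ h·k1=z·y_n;  k2=λ(1+3/13z)y_n ⇒ h·k2=z(1+3/13z)y_n
  y_{n+1}/y_n = 1 − 1/3z + 4/3z(1+3/13z) = 1 + z + 4/13z²
  Hence R(z) = 1 + z + 4/13z².

Need |R(x)|<1, x<0.
x=-0.43: |R|=0.6269
R=1: x+4/13x²=0 ⇒ x=−13/4=-3.2500; min R=1−1/(4·4/13)=0.1875>−1
Confirm numerically:
  x=-3.000: |R|=0.76923 <1
  x=-2.163: |R|=0.27656 <1
  x=-2.111: |R|=0.26018 <1
  x=-1.927: |R|=0.21556 <1
  x=-3.503: |R|=1.27270 >1
  x=-3.442: |R|=1.20334 >1
Interval (-3.2500, 0).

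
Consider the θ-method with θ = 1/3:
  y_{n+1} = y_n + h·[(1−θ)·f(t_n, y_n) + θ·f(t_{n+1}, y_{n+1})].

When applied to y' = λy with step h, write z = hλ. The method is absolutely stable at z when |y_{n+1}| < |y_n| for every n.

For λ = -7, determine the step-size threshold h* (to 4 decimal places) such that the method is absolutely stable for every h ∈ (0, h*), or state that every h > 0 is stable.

Test eqn y'=λy, z=hλ:
  y_{n+1} = y_n + z·[2/3·y_n + 1/3·y_{n+1}] ⇒ (1 − 1/3z)y_{n+1} = (1 + 2/3z)y_n
  ⇒ R(z) = (1 + 2/3z)/(1 − 1/3z).

Find x<0 with |R(x)|<1.
x=-1.02: |R|=0.2388
R=−1: 1+2/3x = −1+1/3x ⇒ -1/3x=2 ⇒ x=2/(-1/3)=-6.0000
Confirm numerically:
  x=-5.262: |R|=0.91068 <1
  x=-5.113: |R|=0.89067 <1
  x=-4.957: |R|=0.86892 <1
  x=-4.248: |R|=0.75828 <1
  x=-6.377: |R|=1.04020 >1
  x=-6.293: |R|=1.03153 >1
Stable set (-6.0000, 0).

(-6.0000,0); λ=-7 ⇒ h* = (6)/7 = 0.8571.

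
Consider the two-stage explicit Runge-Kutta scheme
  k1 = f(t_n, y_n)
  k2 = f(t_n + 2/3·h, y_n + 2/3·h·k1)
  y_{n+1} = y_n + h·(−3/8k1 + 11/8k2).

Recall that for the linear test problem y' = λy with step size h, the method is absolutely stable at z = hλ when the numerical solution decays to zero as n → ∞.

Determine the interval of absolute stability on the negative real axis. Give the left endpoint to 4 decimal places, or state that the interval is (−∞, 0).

On y'=λy, z=hλ:
  k1=λy_n ⇒ h·k1=z·y_n;  k2=λ(1+2/3z)y_n ⇒ h·k2=z(1+2/3z)y_n
  y_{n+1}/y_n = 1 − 3/8z + 11/8z(1+2/3z) = 1 + z + 11/12z²
  so R(z) = 1 + z + 11/12z².

Solve |R(x)|<1 on ℝ⁻.
x=-1.55: |R|=1.6523
R=1: x+11/12x²=0 ⇒ x=−12/11=-1.0909; min R=1−1/(4·11/12)=0.7273>−1
Confirm numerically:
  x=-0.810: |R|=0.79143 <1
  x=-0.746: |R|=0.76414 <1
  x=-0.743: |R|=0.76304 <1
  x=-1.677: |R|=1.90097 >1
  x=-1.303: |R|=1.25332 >1
So |R|<1 on (-1.0909, 0).

(-1.0909, 0).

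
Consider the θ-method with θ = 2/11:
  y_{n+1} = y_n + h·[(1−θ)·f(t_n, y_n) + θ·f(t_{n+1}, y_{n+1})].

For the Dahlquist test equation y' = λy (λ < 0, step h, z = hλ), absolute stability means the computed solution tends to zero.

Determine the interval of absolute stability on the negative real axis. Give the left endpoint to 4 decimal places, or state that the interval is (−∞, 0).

With y'=λy (z=hλ):
  y_{n+1} = y_n + z·[9/11·y_n + 2/11·y_{n+1}] ⇒ (1 − 2/11z)y_{n+1} = (1 + 9/11z)y_n
  Hence R(z) = (1 + 9/11z)/(1 − 2/11z).

Find x<0 with |R(x)|<1.
x=-0.62: |R|=0.4428
R=−1: 1+9/11x = −1+2/11x ⇒ -7/11x=2 ⇒ x=2/(-7/11)=-3.1429
Confirm numerically:
  x=-2.794: |R|=0.85279 <1
  x=-2.274: |R|=0.60882 <1
  x=-1.568: |R|=0.22015 <1
  x=-3.473: |R|=1.12878 >1
  x=-3.311: |R|=1.06679 >1
Stable set (-3.1429, 0).

(-3.1429, 0).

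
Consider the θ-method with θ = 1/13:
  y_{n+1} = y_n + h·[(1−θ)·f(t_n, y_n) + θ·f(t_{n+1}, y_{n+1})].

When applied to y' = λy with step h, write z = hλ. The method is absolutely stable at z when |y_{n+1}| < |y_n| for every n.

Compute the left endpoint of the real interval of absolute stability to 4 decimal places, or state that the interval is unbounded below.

left endpoint -2.3636.

On y'=λy, z=hλ:
  y_{n+1} = y_n + z·[12/13·y_n + 1/13·y_{n+1}] ⇒ (1 − 1/13z)y_{n+1} = (1 + 12/13z)y_n
  Hence R(z) = (1 + 12/13z)/(1 − 1/13z).

Find x<0 with |R(x)|<1.
x=-1.44: |R|=0.2964
R=−1: 1+12/13x = −1+1/13x ⇒ -11/13x=2 ⇒ x=2/(-11/13)=-2.3636
Confirm numerically:
  x=-2.014: |R|=0.74384 <1
  x=-1.899: |R|=0.65696 <1
  x=-1.705: |R|=0.50731 <1
  x=-2.889: |R|=1.36371 >1
  x=-2.680: |R|=1.22194 >1
  x=-2.439: |R|=1.05370 >1
Stable set (-2.3636, 0).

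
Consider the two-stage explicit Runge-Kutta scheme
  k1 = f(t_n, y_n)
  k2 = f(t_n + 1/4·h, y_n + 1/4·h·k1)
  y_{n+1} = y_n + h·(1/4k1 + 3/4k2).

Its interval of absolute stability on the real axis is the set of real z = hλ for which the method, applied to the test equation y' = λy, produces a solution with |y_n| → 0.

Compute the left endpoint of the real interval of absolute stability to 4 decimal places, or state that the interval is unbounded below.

With y'=λy (z=hλ):
  k1=λy_n ⇒ h·k1=z·y_n;  k2=λ(1+1/4z)y_n ⇒ h·k2=z(1+1/4z)y_n
  y_{n+1}/y_n = 1 + 1/4z + 3/4z(1+1/4z) = 1 + z + 3/16z²
  R(z) = 1 + z + 3/16z².

Find x<0 with |R(x)|<1.
x=-1.05: |R|=0.1567
R=1: x+3/16x²=0 ⇒ x=−16/3=-5.3333; min R=1−1/(4·3/16)=-0.3333>−1
Confirm numerically:
  x=-4.497: |R|=0.29481 <1
  x=-4.438: |R|=0.25497 <1
  x=-3.488: |R|=0.20685 <1
  x=-3.115: |R|=0.29565 <1
  x=-5.932: |R|=1.66587 >1
  x=-5.915: |R|=1.64510 >1
  x=-5.438: |R|=1.10672 >1
Stable set (-5.3333, 0).

left endpoint -5.3333.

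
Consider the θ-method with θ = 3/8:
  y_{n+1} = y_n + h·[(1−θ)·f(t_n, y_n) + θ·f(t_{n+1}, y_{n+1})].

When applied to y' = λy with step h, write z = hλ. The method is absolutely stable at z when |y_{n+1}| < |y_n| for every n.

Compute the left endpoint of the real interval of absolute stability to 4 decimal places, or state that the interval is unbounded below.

On y'=λy, z=hλ:
  y_{n+1} = y_n + z·[5/8·y_n + 3/8·y_{n+1}] ⇒ (1 − 3/8z)y_{n+1} = (1 + 5/8z)y_n
  ⇒ R(z) = (1 + 5/8z)/(1 − 3/8z).

Solve |R(x)|<1 on ℝ⁻.
x=-1.14: |R|=0.2014
R=−1: 1+5/8x = −1+3/8x ⇒ -1/4x=2 ⇒ x=2/(-1/4)=-8.0000
Confirm numerically:
  x=-7.340: |R|=0.95603 <1
  x=-5.584: |R|=0.80478 <1
  x=-5.000: |R|=0.73913 <1
  x=-4.625: |R|=0.69143 <1
  x=-8.545: |R|=1.03241 >1
  x=-8.205: |R|=1.01257 >1
  x=-8.132: |R|=1.00815 >1
Interval (-8.0000, 0).

z* = -8.0000.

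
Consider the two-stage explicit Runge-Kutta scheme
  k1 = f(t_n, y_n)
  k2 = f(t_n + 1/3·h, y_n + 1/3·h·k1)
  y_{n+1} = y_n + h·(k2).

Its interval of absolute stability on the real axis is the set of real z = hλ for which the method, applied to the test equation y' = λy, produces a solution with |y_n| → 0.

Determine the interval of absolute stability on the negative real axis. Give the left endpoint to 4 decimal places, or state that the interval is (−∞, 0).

z∈(-3.0000,0).

With y'=λy (z=hλ):
  k1=λy_n ⇒ h·k1=z·y_n;  k2=λ(1+1/3z)y_n ⇒ h·k2=z(1+1/3z)y_n
  y_{n+1}/y_n = 1 + z(1+1/3z) = 1 + z + 1/3z²
  ⇒ R(z) = 1 + z + 1/3z².

Need |R(x)|<1, x<0.
x=-0.54: |R|=0.5572
R=1: x+1/3x²=0 ⇒ x=−3=-3.0000; min R=1−1/(4·1/3)=0.2500>−1
Confirm numerically:
  x=-2.715: |R|=0.74207 <1
  x=-2.676: |R|=0.71099 <1
  x=-2.052: |R|=0.35157 <1
  x=-1.647: |R|=0.25720 <1
  x=-3.496: |R|=1.57801 >1
  x=-3.378: |R|=1.42563 >1
  x=-3.246: |R|=1.26617 >1
Stable set (-3.0000, 0).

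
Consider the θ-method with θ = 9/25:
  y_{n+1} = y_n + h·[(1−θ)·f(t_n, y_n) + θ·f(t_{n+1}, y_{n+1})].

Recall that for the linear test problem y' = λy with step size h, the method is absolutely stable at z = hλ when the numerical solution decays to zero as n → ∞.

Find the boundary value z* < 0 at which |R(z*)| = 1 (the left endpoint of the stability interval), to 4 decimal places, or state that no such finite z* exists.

On y'=λy, z=hλ:
  y_{n+1} = y_n + z·[16/25·y_n + 9/25·y_{n+1}] ⇒ (1 − 9/25z)y_{n+1} = (1 + 16/25z)y_n
  Hence R(z) = (1 + 16/25z)/(1 − 9/25z).

Need |R(x)|<1, x<0.
x=-1.09: |R|=0.2172
R=−1: 1+16/25x = −1+9/25x ⇒ -7/25x=2 ⇒ x=2/(-7/25)=-7.1429
Confirm numerically:
  x=-4.341: |R|=0.69388 <1
  x=-4.145: |R|=0.66319 <1
  x=-3.178: |R|=0.48222 <1
  x=-7.332: |R|=1.01455 >1
  x=-7.306: |R|=1.01258 >1
  x=-7.172: |R|=1.00228 >1
Interval (-7.1429, 0).

z* = -7.1429.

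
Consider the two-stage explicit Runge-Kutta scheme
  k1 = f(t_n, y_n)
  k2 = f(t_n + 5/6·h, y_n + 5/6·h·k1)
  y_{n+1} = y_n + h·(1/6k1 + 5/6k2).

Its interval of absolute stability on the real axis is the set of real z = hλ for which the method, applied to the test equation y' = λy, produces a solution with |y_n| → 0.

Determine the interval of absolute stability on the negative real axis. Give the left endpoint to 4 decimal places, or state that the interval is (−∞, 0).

(-1.4400, 0).

With y'=λy (z=hλ):
  k1=λy_n ⇒ h·k1=z·y_n;  k2=λ(1+5/6z)y_n ⇒ h·k2=z(1+5/6z)y_n
  y_{n+1}/y_n = 1 + 1/6z + 5/6z(1+5/6z) = 1 + z + 25/36z²
  ⇒ R(z) = 1 + z + 25/36z².

Need |R(x)|<1, x<0.
x=-1.47: |R|=1.0306
R=1: x+25/36x²=0 ⇒ x=−36/25=-1.4400; min R=1−1/(4·25/36)=0.6400>−1
Confirm numerically:
  x=-1.377: |R|=0.93976 <1
  x=-0.915: |R|=0.66641 <1
  x=-0.761: |R|=0.64117 <1
  x=-1.990: |R|=1.76007 >1
  x=-1.723: |R|=1.33862 >1
  x=-1.689: |R|=1.29206 >1
Stable set (-1.4400, 0).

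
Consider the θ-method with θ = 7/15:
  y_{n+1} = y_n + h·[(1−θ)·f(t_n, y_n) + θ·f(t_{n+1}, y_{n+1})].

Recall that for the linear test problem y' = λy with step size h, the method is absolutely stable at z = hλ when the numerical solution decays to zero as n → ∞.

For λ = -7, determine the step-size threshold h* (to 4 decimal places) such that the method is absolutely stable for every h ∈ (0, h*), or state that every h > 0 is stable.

(-30.0000,0); λ=-7 ⇒ h* = (30)/7 = 4.2857.

Set f=λy, z=hλ:
  y_{n+1} = y_n + z·[8/15·y_n + 7/15·y_{n+1}] ⇒ (1 − 7/15z)y_{n+1} = (1 + 8/15z)y_n
  ⇒ R(z) = (1 + 8/15z)/(1 − 7/15z).

Solve |R(x)|<1 on ℝ⁻.
x=-1.2: |R|=0.2308
R=−1: 1+8/15x = −1+7/15x ⇒ -1/15x=2 ⇒ x=2/(-1/15)=-30.0000
Confirm numerically:
  x=-22.321: |R|=0.95516 <1
  x=-20.460: |R|=0.93970 <1
  x=-19.357: |R|=0.92928 <1
  x=-30.302: |R|=1.00133 >1
  x=-30.287: |R|=1.00126 >1
  x=-30.275: |R|=1.00121 >1
Interval (-30.0000, 0).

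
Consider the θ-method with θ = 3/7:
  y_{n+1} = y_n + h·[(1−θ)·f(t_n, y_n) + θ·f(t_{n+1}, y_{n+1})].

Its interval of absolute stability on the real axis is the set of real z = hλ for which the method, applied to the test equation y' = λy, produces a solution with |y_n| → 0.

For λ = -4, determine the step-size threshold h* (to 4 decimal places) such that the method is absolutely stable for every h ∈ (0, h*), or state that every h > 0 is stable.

(-14.0000,0); λ=-4 ⇒ h* = (14)/4 = 3.5000.

With y'=λy (z=hλ):
  y_{n+1} = y_n + z·[4/7·y_n + 3/7·y_{n+1}] ⇒ (1 − 3/7z)y_{n+1} = (1 + 4/7z)y_n
  Hence R(z) = (1 + 4/7z)/(1 − 3/7z).

Find x<0 with |R(x)|<1.
x=-1.05: |R|=0.2759
R=−1: 1+4/7x = −1+3/7x ⇒ -1/7x=2 ⇒ x=2/(-1/7)=-14.0000
Confirm numerically:
  x=-13.537: |R|=0.99028 <1
  x=-7.664: |R|=0.78874 <1
  x=-7.374: |R|=0.77247 <1
  x=-7.192: |R|=0.76176 <1
  x=-14.363: |R|=1.00725 >1
  x=-14.183: |R|=1.00369 >1
Stable set (-14.0000, 0).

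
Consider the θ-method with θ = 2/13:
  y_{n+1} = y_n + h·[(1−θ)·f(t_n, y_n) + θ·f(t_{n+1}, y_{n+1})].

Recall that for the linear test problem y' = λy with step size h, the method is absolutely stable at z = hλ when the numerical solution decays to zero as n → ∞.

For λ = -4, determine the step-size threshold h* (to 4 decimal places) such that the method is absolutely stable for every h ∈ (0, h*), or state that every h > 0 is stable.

Set f=λy, z=hλ:
  y_{n+1} = y_n + z·[11/13·y_n + 2/13·y_{n+1}] ⇒ (1 − 2/13z)y_{n+1} = (1 + 11/13z)y_n
  ⇒ R(z) = (1 + 11/13z)/(1 − 2/13z).

Boundary: |R(x)|=1, x<0.
x=-0.73: |R|=0.3437
R=−1: 1+11/13x = −1+2/13x ⇒ -9/13x=2 ⇒ x=2/(-9/13)=-2.8889
Confirm numerically:
  x=-2.331: |R|=0.71572 <1
  x=-1.414: |R|=0.16136 <1
  x=-1.397: |R|=0.14987 <1
  x=-3.392: |R|=1.22887 >1
  x=-3.252: |R|=1.16756 >1
  x=-3.088: |R|=1.09345 >1
Interval (-2.8889, 0).

(-2.8889,0); λ=-4 ⇒ h* = (26/9)/4 = 0.7222.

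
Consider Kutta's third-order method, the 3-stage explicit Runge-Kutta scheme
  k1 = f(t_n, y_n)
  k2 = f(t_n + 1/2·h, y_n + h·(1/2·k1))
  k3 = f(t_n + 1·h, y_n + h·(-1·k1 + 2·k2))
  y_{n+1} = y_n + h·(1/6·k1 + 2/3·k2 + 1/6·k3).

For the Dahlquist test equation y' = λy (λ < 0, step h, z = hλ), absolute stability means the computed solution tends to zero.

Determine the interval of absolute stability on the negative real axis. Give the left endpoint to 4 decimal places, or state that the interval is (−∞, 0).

(-2.5127, 0).

On y'=λy, z=hλ:
  order 3, 3-stage ⇒ R(z)=1+z+z^2/2+z^3/6
  (e.g. R(-1.4)=0.12267, |R|=0.12267)

Boundary: |R(x)|=1, x<0.
x=-1.4: |R|=0.1227
|R(-2.46)|=0.9154 |R(-1.85)|=0.1940 |R(-1.07)|=0.2983
Bisect:
  x_lo=-2.9599 |R|=1.9015  x_hi=-0.2285 |R|=0.7956
  mid=-1.59423 |R|=0.00125 →hi
  mid=-2.27709 |R|=0.65235 →hi
  mid=-2.61851 |R|=1.18256 →lo
  mid=-2.44780 |R|=0.89636 →hi
  mid=-2.53316 |R|=1.03388 →lo
  mid=-2.49048 |R|=0.96376 →hi
  mid=-2.51182 |R|=0.99848 →hi
  mid=-2.52249 |R|=1.01609 →lo
  mid=-2.51715 |R|=1.00726 →lo
  mid=-2.51449 |R|=1.00286 →lo
  ...
  [-2.51282,-2.51265] ⇒ x*=-2.5127
Stable set (-2.5127, 0).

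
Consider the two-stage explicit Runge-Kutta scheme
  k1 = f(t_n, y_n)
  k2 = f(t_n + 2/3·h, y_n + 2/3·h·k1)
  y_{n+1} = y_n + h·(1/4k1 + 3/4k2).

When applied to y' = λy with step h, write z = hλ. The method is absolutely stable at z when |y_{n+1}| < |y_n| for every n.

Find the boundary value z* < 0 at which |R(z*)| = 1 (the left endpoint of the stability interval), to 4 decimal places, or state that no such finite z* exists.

z* = -2.0000.

With y'=λy (z=hλ):
  k1=λy_n ⇒ h·k1=z·y_n;  k2=λ(1+2/3z)y_n ⇒ h·k2=z(1+2/3z)y_n
  y_{n+1}/y_n = 1 + 1/4z + 3/4z(1+2/3z) = 1 + z + 1/2z²
  Hence R(z) = 1 + z + 1/2z².

Solve |R(x)|<1 on ℝ⁻.
x=-1.06: |R|=0.5018
R=1: x+1/2x²=0 ⇒ x=−2=-2.0000; min R=1−1/(4·1/2)=0.5000>−1
Confirm numerically:
  x=-1.496: |R|=0.62301 <1
  x=-1.153: |R|=0.51170 <1
  x=-1.116: |R|=0.50673 <1
  x=-0.889: |R|=0.50616 <1
  x=-2.314: |R|=1.36330 >1
  x=-2.278: |R|=1.31664 >1
  x=-2.078: |R|=1.08104 >1
Interval (-2.0000, 0).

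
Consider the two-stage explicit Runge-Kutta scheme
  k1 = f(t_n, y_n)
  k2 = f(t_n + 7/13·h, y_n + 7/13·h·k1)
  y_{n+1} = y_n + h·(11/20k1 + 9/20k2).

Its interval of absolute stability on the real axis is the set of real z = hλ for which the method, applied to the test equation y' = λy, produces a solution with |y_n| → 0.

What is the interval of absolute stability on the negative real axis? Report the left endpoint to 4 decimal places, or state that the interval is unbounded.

With y'=λy (z=hλ):
  k1=λy_n ⇒ h·k1=z·y_n;  k2=λ(1+7/13z)y_n ⇒ h·k2=z(1+7/13z)y_n
  y_{n+1}/y_n = 1 + 11/20z + 9/20z(1+7/13z) = 1 + z + 63/260z²
  Hence R(z) = 1 + z + 63/260z².

Boundary: |R(x)|=1, x<0.
x=-1.75: |R|=0.0079
R=1: x+63/260x²=0 ⇒ x=−260/63=-4.1270; min R=1−1/(4·63/260)=-0.0317>−1
Confirm numerically:
  x=-3.958: |R|=0.83794 <1
  x=-2.458: |R|=0.00597 <1
  x=-2.289: |R|=0.01942 <1
  x=-4.722: |R|=1.68080 >1
  x=-4.232: |R|=1.10769 >1
Stable set (-4.1270, 0).

z∈(-4.1270,0).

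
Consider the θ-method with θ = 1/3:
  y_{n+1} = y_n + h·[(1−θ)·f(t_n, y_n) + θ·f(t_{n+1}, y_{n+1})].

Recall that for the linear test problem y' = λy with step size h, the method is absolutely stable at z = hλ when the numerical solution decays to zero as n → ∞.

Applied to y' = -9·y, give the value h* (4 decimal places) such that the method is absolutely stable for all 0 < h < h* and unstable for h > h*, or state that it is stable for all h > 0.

On y'=λy, z=hλ:
  y_{n+1} = y_n + z·[2/3·y_n + 1/3·y_{n+1}] ⇒ (1 − 1/3z)y_{n+1} = (1 + 2/3z)y_n
  R(z) = (1 + 2/3z)/(1 − 1/3z).

Need |R(x)|<1, x<0.
x=-1.47: |R|=0.0134
R=−1: 1+2/3x = −1+1/3x ⇒ -1/3x=2 ⇒ x=2/(-1/3)=-6.0000
Confirm numerically:
  x=-4.500: |R|=0.80000 <1
  x=-4.034: |R|=0.72050 <1
  x=-3.357: |R|=0.58424 <1
  x=-2.531: |R|=0.37281 <1
  x=-6.430: |R|=1.04560 >1
  x=-6.200: |R|=1.02174 >1
  x=-6.135: |R|=1.01478 >1
Interval (-6.0000, 0).

(-6.0000,0); λ=-9 ⇒ h* = (6)/9 = 0.6667.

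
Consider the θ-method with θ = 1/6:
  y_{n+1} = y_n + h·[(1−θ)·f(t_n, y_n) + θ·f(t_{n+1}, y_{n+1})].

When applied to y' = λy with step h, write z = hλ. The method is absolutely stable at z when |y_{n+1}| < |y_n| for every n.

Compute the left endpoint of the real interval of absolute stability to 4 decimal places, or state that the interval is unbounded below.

On y'=λy, z=hλ:
  y_{n+1} = y_n + z·[5/6·y_n + 1/6·y_{n+1}] ⇒ (1 − 1/6z)y_{n+1} = (1 + 5/6z)y_n
  so R(z) = (1 + 5/6z)/(1 − 1/6z).

Find x<0 with |R(x)|<1.
x=-1.72: |R|=0.3368
R=−1: 1+5/6x = −1+1/6x ⇒ -2/3x=2 ⇒ x=2/(-2/3)=-3.0000
Confirm numerically:
  x=-2.710: |R|=0.86682 <1
  x=-1.404: |R|=0.13776 <1
  x=-1.276: |R|=0.05223 <1
  x=-3.353: |R|=1.15097 >1
  x=-3.343: |R|=1.14685 >1
  x=-3.329: |R|=1.14107 >1
Stable set (-3.0000, 0).

left endpoint -3.0000.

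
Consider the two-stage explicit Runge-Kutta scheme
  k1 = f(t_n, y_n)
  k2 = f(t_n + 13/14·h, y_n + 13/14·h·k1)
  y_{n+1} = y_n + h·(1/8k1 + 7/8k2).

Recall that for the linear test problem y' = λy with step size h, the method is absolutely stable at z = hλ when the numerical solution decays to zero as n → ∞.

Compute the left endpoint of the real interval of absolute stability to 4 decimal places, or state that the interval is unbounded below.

z* = -1.2308.

With y'=λy (z=hλ):
  k1=λy_n ⇒ h·k1=z·y_n;  k2=λ(1+13/14z)y_n ⇒ h·k2=z(1+13/14z)y_n
  y_{n+1}/y_n = 1 + 1/8z + 7/8z(1+13/14z) = 1 + z + 13/16z²
  R(z) = 1 + z + 13/16z².

Boundary: |R(x)|=1, x<0.
x=-0.82: |R|=0.7263
R=1: x+13/16x²=0 ⇒ x=−16/13=-1.2308; min R=1−1/(4·13/16)=0.6923>−1
Confirm numerically:
  x=-1.156: |R|=0.92977 <1
  x=-0.623: |R|=0.69235 <1
  x=-0.620: |R|=0.69233 <1
  x=-0.596: |R|=0.69261 <1
  x=-1.811: |R|=1.85377 >1
  x=-1.519: |R|=1.35573 >1
Stable set (-1.2308, 0).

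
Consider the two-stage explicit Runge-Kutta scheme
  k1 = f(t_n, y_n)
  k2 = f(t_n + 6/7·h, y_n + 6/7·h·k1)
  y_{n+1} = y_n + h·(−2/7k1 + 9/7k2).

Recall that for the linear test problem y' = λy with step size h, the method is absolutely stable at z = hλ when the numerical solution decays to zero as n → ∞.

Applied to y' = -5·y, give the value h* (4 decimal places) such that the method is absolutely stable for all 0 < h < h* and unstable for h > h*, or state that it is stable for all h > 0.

Test eqn y'=λy, z=hλ:
  k1=λy_n ⇒ h·k1=z·y_n;  k2=λ(1+6/7z)y_n ⇒ h·k2=z(1+6/7z)y_n
  y_{n+1}/y_n = 1 − 2/7z + 9/7z(1+6/7z) = 1 + z + 54/49z²
  Hence R(z) = 1 + z + 54/49z².

Need |R(x)|<1, x<0.
x=-1.68: |R|=2.4304
R=1: x+54/49x²=0 ⇒ x=−49/54=-0.9074; min R=1−1/(4·54/49)=0.7731>−1
Confirm numerically:
  x=-0.605: |R|=0.79837 <1
  x=-0.427: |R|=0.77393 <1
  x=-0.370: |R|=0.78087 <1
  x=-1.438: |R|=1.84085 >1
  x=-1.382: |R|=1.72281 >1
  x=-0.974: |R|=1.07148 >1
Interval (-0.9074, 0).

(-0.9074,0); λ=-5 ⇒ h* = (49/54)/5 = 0.1815.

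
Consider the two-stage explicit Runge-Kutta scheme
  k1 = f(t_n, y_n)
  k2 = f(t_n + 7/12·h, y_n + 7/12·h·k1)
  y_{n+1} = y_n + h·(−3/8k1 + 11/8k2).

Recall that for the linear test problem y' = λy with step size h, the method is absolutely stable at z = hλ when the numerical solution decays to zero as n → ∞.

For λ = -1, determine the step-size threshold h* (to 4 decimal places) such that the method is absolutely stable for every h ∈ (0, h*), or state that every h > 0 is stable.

Test eqn y'=λy, z=hλ:
  k1=λy_n ⇒ h·k1=z·y_n;  k2=λ(1+7/12z)y_n ⇒ h·k2=z(1+7/12z)y_n
  y_{n+1}/y_n = 1 − 3/8z + 11/8z(1+7/12z) = 1 + z + 77/96z²
  so R(z) = 1 + z + 77/96z².

Find x<0 with |R(x)|<1.
x=-1.08: |R|=0.8556
R=1: x+77/96x²=0 ⇒ x=−96/77=-1.2468; min R=1−1/(4·77/96)=0.6883>−1
Confirm numerically:
  x=-1.113: |R|=0.88060 <1
  x=-0.634: |R|=0.68840 <1
  x=-0.610: |R|=0.68846 <1
  x=-1.568: |R|=1.40402 >1
  x=-1.523: |R|=1.33746 >1
  x=-1.278: |R|=1.03203 >1
Stable set (-1.2468, 0).

(-1.2468,0); λ=-1 ⇒ h* = (96/77)/1 = 1.2468.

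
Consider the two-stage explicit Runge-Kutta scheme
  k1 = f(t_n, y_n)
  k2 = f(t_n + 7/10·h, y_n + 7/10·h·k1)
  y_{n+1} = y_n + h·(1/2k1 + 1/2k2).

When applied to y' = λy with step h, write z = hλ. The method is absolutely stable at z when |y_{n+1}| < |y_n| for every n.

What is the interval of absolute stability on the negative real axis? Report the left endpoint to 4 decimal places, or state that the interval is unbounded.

Set f=λy, z=hλ:
  k1=λy_n ⇒ h·k1=z·y_n;  k2=λ(1+7/10z)y_n ⇒ h·k2=z(1+7/10z)y_n
  y_{n+1}/y_n = 1 + 1/2z + 1/2z(1+7/10z) = 1 + z + 7/20z²
  so R(z) = 1 + z + 7/20z².

Solve |R(x)|<1 on ℝ⁻.
x=-1.54: |R|=0.2901
R=1: x+7/20x²=0 ⇒ x=−20/7=-2.8571; min R=1−1/(4·7/20)=0.2857>−1
Confirm numerically:
  x=-2.626: |R|=0.78756 <1
  x=-2.417: |R|=0.62766 <1
  x=-1.734: |R|=0.31836 <1
  x=-1.311: |R|=0.29055 <1
  x=-3.259: |R|=1.45838 >1
  x=-3.217: |R|=1.40518 >1
So |R|<1 on (-2.8571, 0).

z∈(-2.8571,0).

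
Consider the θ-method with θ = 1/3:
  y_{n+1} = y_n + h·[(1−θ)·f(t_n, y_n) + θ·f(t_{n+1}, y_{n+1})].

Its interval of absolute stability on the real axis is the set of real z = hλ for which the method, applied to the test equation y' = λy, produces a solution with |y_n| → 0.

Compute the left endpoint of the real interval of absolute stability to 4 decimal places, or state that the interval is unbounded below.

Test eqn y'=λy, z=hλ:
  y_{n+1} = y_n + z·[2/3·y_n + 1/3·y_{n+1}] ⇒ (1 − 1/3z)y_{n+1} = (1 + 2/3z)y_n
  ⇒ R(z) = (1 + 2/3z)/(1 − 1/3z).

Find x<0 with |R(x)|<1.
x=-1.66: |R|=0.0687
R=−1: 1+2/3x = −1+1/3x ⇒ -1/3x=2 ⇒ x=2/(-1/3)=-6.0000
Confirm numerically:
  x=-5.429: |R|=0.93226 <1
  x=-4.191: |R|=0.74844 <1
  x=-4.057: |R|=0.72467 <1
  x=-3.833: |R|=0.68286 <1
  x=-6.231: |R|=1.02502 >1
  x=-6.186: |R|=1.02025 >1
So |R|<1 on (-6.0000, 0).

left endpoint -6.0000.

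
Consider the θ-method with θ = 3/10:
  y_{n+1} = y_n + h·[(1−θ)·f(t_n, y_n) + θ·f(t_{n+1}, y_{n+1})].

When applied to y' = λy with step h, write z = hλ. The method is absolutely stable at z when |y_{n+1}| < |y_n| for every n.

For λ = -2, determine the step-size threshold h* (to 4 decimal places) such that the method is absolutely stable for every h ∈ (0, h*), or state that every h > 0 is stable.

On y'=λy, z=hλ:
  y_{n+1} = y_n + z·[7/10·y_n + 3/10·y_{n+1}] ⇒ (1 − 3/10z)y_{n+1} = (1 + 7/10z)y_n
  so R(z) = (1 + 7/10z)/(1 − 3/10z).

Solve |R(x)|<1 on ℝ⁻.
x=-1.15: |R|=0.1450
R=−1: 1+7/10x = −1+3/10x ⇒ -2/5x=2 ⇒ x=2/(-2/5)=-5.0000
Confirm numerically:
  x=-4.873: |R|=0.97937 <1
  x=-3.116: |R|=0.61050 <1
  x=-3.073: |R|=0.59894 <1
  x=-5.555: |R|=1.08326 >1
  x=-5.386: |R|=1.05903 >1
Interval (-5.0000, 0).

(-5.0000,0); λ=-2 ⇒ h* = (5)/2 = 2.5000.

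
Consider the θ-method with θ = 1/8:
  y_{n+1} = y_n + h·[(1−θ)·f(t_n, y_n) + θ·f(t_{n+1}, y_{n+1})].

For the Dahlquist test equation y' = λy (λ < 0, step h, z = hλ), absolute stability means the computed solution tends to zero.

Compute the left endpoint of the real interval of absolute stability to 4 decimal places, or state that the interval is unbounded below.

left endpoint -2.6667.

On y'=λy, z=hλ:
  y_{n+1} = y_n + z·[7/8·y_n + 1/8·y_{n+1}] ⇒ (1 − 1/8z)y_{n+1} = (1 + 7/8z)y_n
  ⇒ R(z) = (1 + 7/8z)/(1 − 1/8z).

Need |R(x)|<1, x<0.
x=-1.24: |R|=0.0736
R=−1: 1+7/8x = −1+1/8x ⇒ -3/4x=2 ⇒ x=2/(-3/4)=-2.6667
Confirm numerically:
  x=-2.486: |R|=0.89662 <1
  x=-2.172: |R|=0.70822 <1
  x=-2.035: |R|=0.62232 <1
  x=-1.476: |R|=0.24610 <1
  x=-3.146: |R|=1.25803 >1
  x=-3.014: |R|=1.18921 >1
  x=-2.982: |R|=1.17228 >1
Stable set (-2.6667, 0).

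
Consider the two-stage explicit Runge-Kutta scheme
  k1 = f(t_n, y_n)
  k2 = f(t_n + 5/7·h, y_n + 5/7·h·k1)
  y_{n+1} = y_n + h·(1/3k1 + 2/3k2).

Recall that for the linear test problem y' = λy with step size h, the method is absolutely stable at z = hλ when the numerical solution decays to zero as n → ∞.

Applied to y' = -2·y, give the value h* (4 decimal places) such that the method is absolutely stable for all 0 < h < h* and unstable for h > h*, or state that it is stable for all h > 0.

(-2.1000,0); λ=-2 ⇒ h* = (21/10)/2 = 1.0500.

With y'=λy (z=hλ):
  k1=λy_n ⇒ h·k1=z·y_n;  k2=λ(1+5/7z)y_n ⇒ h·k2=z(1+5/7z)y_n
  y_{n+1}/y_n = 1 + 1/3z + 2/3z(1+5/7z) = 1 + z + 10/21z²
  Hence R(z) = 1 + z + 10/21z².

Need |R(x)|<1, x<0.
x=-0.38: |R|=0.6888
R=1: x+10/21x²=0 ⇒ x=−21/10=-2.1000; min R=1−1/(4·10/21)=0.4750>−1
Confirm numerically:
  x=-1.867: |R|=0.79285 <1
  x=-1.344: |R|=0.51616 <1
  x=-1.094: |R|=0.47592 <1
  x=-1.089: |R|=0.47572 <1
  x=-2.538: |R|=1.52935 >1
  x=-2.520: |R|=1.50400 >1
  x=-2.414: |R|=1.36095 >1
So |R|<1 on (-2.1000, 0).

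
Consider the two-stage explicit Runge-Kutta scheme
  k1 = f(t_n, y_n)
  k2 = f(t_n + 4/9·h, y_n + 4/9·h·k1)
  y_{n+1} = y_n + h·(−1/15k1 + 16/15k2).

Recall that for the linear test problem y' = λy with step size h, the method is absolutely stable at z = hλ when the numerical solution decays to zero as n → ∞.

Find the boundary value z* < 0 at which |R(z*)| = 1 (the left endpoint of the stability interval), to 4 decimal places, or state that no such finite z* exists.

Set f=λy, z=hλ:
  k1=λy_n ⇒ h·k1=z·y_n;  k2=λ(1+4/9z)y_n ⇒ h·k2=z(1+4/9z)y_n
  y_{n+1}/y_n = 1 − 1/15z + 16/15z(1+4/9z) = 1 + z + 64/135z²
  R(z) = 1 + z + 64/135z².

Solve |R(x)|<1 on ℝ⁻.
x=-1.27: |R|=0.4946
R=1: x+64/135x²=0 ⇒ x=−135/64=-2.1094; min R=1−1/(4·64/135)=0.4727>−1
Confirm numerically:
  x=-2.076: |R|=0.96715 <1
  x=-1.649: |R|=0.64010 <1
  x=-1.288: |R|=0.49846 <1
  x=-2.698: |R|=1.75288 >1
  x=-2.355: |R|=1.27423 >1
Stable set (-2.1094, 0).

left endpoint -2.1094.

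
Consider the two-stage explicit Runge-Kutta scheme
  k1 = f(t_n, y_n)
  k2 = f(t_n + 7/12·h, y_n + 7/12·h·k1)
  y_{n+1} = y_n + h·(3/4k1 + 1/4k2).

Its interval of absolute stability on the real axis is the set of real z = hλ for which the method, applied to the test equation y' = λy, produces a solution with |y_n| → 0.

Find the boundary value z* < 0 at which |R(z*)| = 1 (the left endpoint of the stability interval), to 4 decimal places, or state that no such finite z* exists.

With y'=λy (z=hλ):
  k1=λy_n ⇒ h·k1=z·y_n;  k2=λ(1+7/12z)y_n ⇒ h·k2=z(1+7/12z)y_n
  y_{n+1}/y_n = 1 + 3/4z + 1/4z(1+7/12z) = 1 + z + 7/48z²
  ⇒ R(z) = 1 + z + 7/48z².

Find x<0 with |R(x)|<1.
x=-1.63: |R|=0.2425
R=1: x+7/48x²=0 ⇒ x=−48/7=-6.8571; min R=1−1/(4·7/48)=-0.7143>−1
Confirm numerically:
  x=-5.426: |R|=0.13245 <1
  x=-5.210: |R|=0.25149 <1
  x=-4.376: |R|=0.58338 <1
  x=-4.357: |R|=0.58858 <1
  x=-7.335: |R|=1.51116 >1
  x=-7.097: |R|=1.24825 >1
So |R|<1 on (-6.8571, 0).

z* = -6.8571.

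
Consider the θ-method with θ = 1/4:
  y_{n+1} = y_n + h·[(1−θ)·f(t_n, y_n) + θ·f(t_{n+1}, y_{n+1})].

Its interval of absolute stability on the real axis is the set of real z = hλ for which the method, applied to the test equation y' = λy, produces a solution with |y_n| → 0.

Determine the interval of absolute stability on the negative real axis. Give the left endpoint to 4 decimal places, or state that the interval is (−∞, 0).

Test eqn y'=λy, z=hλ:
  y_{n+1} = y_n + z·[3/4·y_n + 1/4·y_{n+1}] ⇒ (1 − 1/4z)y_{n+1} = (1 + 3/4z)y_n
  R(z) = (1 + 3/4z)/(1 − 1/4z).

Boundary: |R(x)|=1, x<0.
x=-1: |R|=0.2000
R=−1: 1+3/4x = −1+1/4x ⇒ -1/2x=2 ⇒ x=2/(-1/2)=-4.0000
Confirm numerically:
  x=-2.841: |R|=0.66116 <1
  x=-2.460: |R|=0.52322 <1
  x=-1.617: |R|=0.15150 <1
  x=-4.320: |R|=1.07692 >1
  x=-4.215: |R|=1.05234 >1
  x=-4.088: |R|=1.02176 >1
Stable set (-4.0000, 0).

(-4.0000, 0).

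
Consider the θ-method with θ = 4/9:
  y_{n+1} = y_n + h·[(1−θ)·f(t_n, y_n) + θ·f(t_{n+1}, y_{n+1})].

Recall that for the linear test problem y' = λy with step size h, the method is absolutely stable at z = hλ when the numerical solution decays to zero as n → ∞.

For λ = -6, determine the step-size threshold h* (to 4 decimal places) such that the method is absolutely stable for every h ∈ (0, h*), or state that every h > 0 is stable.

(-18.0000,0); λ=-6 ⇒ h* = (18)/6 = 3.0000.

With y'=λy (z=hλ):
  y_{n+1} = y_n + z·[5/9·y_n + 4/9·y_{n+1}] ⇒ (1 − 4/9z)y_{n+1} = (1 + 5/9z)y_n
  so R(z) = (1 + 5/9z)/(1 − 4/9z).

Find x<0 with |R(x)|<1.
x=-1.21: |R|=0.2132
R=−1: 1+5/9x = −1+4/9x ⇒ -1/9x=2 ⇒ x=2/(-1/9)=-18.0000
Confirm numerically:
  x=-15.068: |R|=0.95767 <1
  x=-10.320: |R|=0.84726 <1
  x=-7.642: |R|=0.73822 <1
  x=-18.590: |R|=1.00708 >1
  x=-18.321: |R|=1.00390 >1
  x=-18.026: |R|=1.00032 >1
So |R|<1 on (-18.0000, 0).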